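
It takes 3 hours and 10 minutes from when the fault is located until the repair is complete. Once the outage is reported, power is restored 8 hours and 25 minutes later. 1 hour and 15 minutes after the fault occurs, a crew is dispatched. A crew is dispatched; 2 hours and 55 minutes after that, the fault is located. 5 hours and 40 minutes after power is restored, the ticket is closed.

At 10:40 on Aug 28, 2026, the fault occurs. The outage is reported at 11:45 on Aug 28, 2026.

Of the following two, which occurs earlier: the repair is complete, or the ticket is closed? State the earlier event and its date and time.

The repair is complete — 18:00 on Aug 28, 2026

The fault occurs: 10:40 Aug 28, 2026.
A crew is dispatched: 10:40 Aug 28, 2026 + 1h15m = 11:55 Aug 28, 2026.
The fault is located: 11:55 Aug 28, 2026 + 2h55m = 14:50 Aug 28, 2026.
The repair is complete: 14:50 Aug 28, 2026 + 3h10m = 18:00 Aug 28, 2026.
The outage is reported: 11:45 Aug 28, 2026.
Power is restored: 11:45 Aug 28, 2026 + 8h25m = 20:10 Aug 28, 2026.
The ticket is closed: 20:10 Aug 28, 2026 + 5h40m = 01:50 Aug 29, 2026.
Comparing: the repair is complete at 18:00 Aug 28, 2026 vs the ticket is closed at 01:50 Aug 29, 2026. Earlier: the repair is complete.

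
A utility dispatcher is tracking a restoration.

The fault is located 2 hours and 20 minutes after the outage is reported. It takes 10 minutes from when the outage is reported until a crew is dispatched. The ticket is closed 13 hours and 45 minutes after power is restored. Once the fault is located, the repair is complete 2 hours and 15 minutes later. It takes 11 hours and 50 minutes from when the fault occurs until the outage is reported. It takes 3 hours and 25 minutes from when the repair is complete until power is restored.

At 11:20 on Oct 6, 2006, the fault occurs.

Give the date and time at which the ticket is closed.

20:55 on Oct 7, 2006

The fault occurs: 11:20 Oct 6, 2006.
The outage is reported: 11:20 Oct 6, 2006 + 11h50m = 23:10 Oct 6, 2006.
The fault is located: 23:10 Oct 6, 2006 + 2h20m = 01:30 Oct 7, 2006.
The repair is complete: 01:30 Oct 7, 2006 + 2h15m = 03:45 Oct 7, 2006.
Power is restored: 03:45 Oct 7, 2006 + 3h25m = 07:10 Oct 7, 2006.
The ticket is closed: 07:10 Oct 7, 2006 + 13h45m = 20:55 Oct 7, 2006.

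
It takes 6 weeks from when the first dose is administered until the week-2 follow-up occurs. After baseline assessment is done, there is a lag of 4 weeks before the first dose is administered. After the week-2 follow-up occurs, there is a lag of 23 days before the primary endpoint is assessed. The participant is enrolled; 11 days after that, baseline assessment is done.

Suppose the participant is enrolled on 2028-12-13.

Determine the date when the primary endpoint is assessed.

2029-03-27

The participant is enrolled: Dec 13, 2028.
Baseline assessment is done: Dec 13, 2028 + 11 days = Dec 24, 2028.
The first dose is administered: Dec 24, 2028 + 4 weeks = Jan 21, 2029.
The week-2 follow-up occurs: Jan 21, 2029 + 6 weeks = Mar 4, 2029.
The primary endpoint is assessed: Mar 4, 2029 + 23 days = Mar 27, 2029.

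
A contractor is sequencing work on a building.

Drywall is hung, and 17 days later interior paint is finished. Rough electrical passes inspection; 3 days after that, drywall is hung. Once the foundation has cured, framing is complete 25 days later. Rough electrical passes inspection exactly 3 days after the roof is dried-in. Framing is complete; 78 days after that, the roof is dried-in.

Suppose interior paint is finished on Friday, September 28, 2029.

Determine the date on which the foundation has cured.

Friday, May 25, 2029

Interior paint is finished: Sep 28, 2029.
Drywall is hung: Sep 28, 2029 − 17 days = Sep 11, 2029.
Rough electrical passes inspection: Sep 11, 2029 − 3 days = Sep 8, 2029.
The roof is dried-in: Sep 8, 2029 − 3 days = Sep 5, 2029.
Framing is complete: Sep 5, 2029 − 78 days = Jun 19, 2029.
The foundation has cured: Jun 19, 2029 − 25 days = May 25, 2029.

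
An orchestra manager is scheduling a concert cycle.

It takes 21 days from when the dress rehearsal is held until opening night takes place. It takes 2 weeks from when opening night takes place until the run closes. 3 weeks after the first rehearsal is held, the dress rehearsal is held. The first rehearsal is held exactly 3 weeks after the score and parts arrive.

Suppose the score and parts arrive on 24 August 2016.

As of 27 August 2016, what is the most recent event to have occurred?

The score and parts arrive

The score and parts arrive: Aug 24, 2016.
The first rehearsal is held: Aug 24, 2016 + 3 weeks = Sep 14, 2016.
The dress rehearsal is held: Sep 14, 2016 + 3 weeks = Oct 5, 2016.
Opening night takes place: Oct 5, 2016 + 21 days = Oct 26, 2016.
The run closes: Oct 26, 2016 + 2 weeks = Nov 9, 2016.
Aug 27, 2016 falls between when the score and parts arrive (Aug 24, 2016) and when the first rehearsal is held (Sep 14, 2016).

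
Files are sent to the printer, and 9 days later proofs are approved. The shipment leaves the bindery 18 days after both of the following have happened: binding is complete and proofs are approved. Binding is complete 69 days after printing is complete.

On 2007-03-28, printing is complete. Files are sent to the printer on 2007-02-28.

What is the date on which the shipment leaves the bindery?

2007-06-23

Printing is complete: Mar 28, 2007.
Binding is complete: Mar 28, 2007 + 69 days = Jun 5, 2007.
Files are sent to the printer: Feb 28, 2007.
Proofs are approved: Feb 28, 2007 + 9 days = Mar 9, 2007.
Both prerequisites met — binding is complete (Jun 5, 2007), proofs are approved (Mar 9, 2007); the later is Jun 5, 2007.
The shipment leaves the bindery: Jun 5, 2007 + 18 days = Jun 23, 2007.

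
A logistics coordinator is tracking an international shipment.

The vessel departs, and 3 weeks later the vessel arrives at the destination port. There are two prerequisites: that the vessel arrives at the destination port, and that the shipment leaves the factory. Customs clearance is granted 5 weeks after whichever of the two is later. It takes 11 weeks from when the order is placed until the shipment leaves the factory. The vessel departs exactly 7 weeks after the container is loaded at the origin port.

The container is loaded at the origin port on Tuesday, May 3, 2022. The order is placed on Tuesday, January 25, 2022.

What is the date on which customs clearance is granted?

The container is loaded at the origin port: May 3, 2022.
The vessel departs: May 3, 2022 + 7 weeks = Jun 21, 2022.
The vessel arrives at the destination port: Jun 21, 2022 + 3 weeks = Jul 12, 2022.
The order is placed: Jan 25, 2022.
The shipment leaves the factory: Jan 25, 2022 + 11 weeks = Apr 12, 2022.
Both prerequisites met — the vessel arrives at the destination port (Jul 12, 2022), the shipment leaves the factory (Apr 12, 2022); the later is Jul 12, 2022.
Customs clearance is granted: Jul 12, 2022 + 5 weeks = Aug 16, 2022.

Tuesday, August 16, 2022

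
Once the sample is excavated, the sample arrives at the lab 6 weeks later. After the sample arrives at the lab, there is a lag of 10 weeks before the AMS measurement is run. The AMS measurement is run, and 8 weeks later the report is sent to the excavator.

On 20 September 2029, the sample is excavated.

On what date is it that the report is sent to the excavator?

The sample is excavated: Sep 20, 2029.
The sample arrives at the lab: Sep 20, 2029 + 6 weeks = Nov 1, 2029.
The AMS measurement is run: Nov 1, 2029 + 10 weeks = Jan 10, 2030.
The report is sent to the excavator: Jan 10, 2030 + 8 weeks = Mar 7, 2030.

7 March 2030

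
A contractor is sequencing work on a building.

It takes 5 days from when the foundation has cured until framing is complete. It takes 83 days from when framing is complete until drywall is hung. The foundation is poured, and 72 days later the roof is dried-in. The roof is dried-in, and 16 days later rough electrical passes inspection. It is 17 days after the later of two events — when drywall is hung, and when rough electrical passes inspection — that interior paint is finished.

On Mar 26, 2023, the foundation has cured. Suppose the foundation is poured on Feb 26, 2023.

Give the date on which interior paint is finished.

Jul 9, 2023

The foundation has cured: Mar 26, 2023.
Framing is complete: Mar 26, 2023 + 5 days = Mar 31, 2023.
Drywall is hung: Mar 31, 2023 + 83 days = Jun 22, 2023.
The foundation is poured: Feb 26, 2023.
The roof is dried-in: Feb 26, 2023 + 72 days = May 9, 2023.
Rough electrical passes inspection: May 9, 2023 + 16 days = May 25, 2023.
Both prerequisites met — drywall is hung (Jun 22, 2023), rough electrical passes inspection (May 25, 2023); the later is Jun 22, 2023.
Interior paint is finished: Jun 22, 2023 + 17 days = Jul 9, 2023.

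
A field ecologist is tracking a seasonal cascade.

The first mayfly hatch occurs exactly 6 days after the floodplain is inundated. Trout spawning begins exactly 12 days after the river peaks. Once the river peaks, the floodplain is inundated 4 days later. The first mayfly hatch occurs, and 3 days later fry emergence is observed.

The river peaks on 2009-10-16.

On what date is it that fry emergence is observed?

The river peaks: Oct 16, 2009.
The floodplain is inundated: Oct 16, 2009 + 4 days = Oct 20, 2009.
The first mayfly hatch occurs: Oct 20, 2009 + 6 days = Oct 26, 2009.
Fry emergence is observed: Oct 26, 2009 + 3 days = Oct 29, 2009.

2009-10-29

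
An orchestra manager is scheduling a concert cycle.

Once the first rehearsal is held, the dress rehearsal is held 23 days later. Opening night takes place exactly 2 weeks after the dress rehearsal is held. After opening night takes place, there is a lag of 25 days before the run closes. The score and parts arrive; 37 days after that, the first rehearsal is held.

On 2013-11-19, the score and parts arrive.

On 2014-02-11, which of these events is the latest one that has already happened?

The score and parts arrive: Nov 19, 2013.
The first rehearsal is held: Nov 19, 2013 + 37 days = Dec 26, 2013.
The dress rehearsal is held: Dec 26, 2013 + 23 days = Jan 18, 2014.
Opening night takes place: Jan 18, 2014 + 2 weeks = Feb 1, 2014.
The run closes: Feb 1, 2014 + 25 days = Feb 26, 2014.
Feb 11, 2014 falls between when opening night takes place (Feb 1, 2014) and when the run closes (Feb 26, 2014).

Opening night takes place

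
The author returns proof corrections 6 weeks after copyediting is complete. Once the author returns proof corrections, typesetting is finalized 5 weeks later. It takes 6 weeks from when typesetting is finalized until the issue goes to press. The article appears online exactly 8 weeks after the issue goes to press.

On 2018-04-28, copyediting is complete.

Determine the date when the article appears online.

Copyediting is complete: Apr 28, 2018.
The author returns proof corrections: Apr 28, 2018 + 6 weeks = Jun 9, 2018.
Typesetting is finalized: Jun 9, 2018 + 5 weeks = Jul 14, 2018.
The issue goes to press: Jul 14, 2018 + 6 weeks = Aug 25, 2018.
The article appears online: Aug 25, 2018 + 8 weeks = Oct 20, 2018.

2018-10-20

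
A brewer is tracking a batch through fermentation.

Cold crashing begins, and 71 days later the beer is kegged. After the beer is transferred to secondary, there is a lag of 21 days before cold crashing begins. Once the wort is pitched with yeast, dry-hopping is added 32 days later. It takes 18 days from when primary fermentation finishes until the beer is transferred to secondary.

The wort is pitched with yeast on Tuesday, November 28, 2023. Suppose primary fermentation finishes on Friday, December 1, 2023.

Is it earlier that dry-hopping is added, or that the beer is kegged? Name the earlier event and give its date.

The wort is pitched with yeast: Nov 28, 2023.
Dry-hopping is added: Nov 28, 2023 + 32 days = Dec 30, 2023.
Primary fermentation finishes: Dec 1, 2023.
The beer is transferred to secondary: Dec 1, 2023 + 18 days = Dec 19, 2023.
Cold crashing begins: Dec 19, 2023 + 21 days = Jan 9, 2024.
The beer is kegged: Jan 9, 2024 + 71 days = Mar 20, 2024.
Comparing: dry-hopping is added on Dec 30, 2023 vs the beer is kegged on Mar 20, 2024. Earlier: dry-hopping is added.

Dry-hopping is added — Saturday, December 30, 2023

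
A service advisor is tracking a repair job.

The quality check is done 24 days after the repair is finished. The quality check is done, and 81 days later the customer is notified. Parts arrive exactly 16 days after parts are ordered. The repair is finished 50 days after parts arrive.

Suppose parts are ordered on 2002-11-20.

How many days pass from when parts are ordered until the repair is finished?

Causal path: parts are ordered → parts arrive → the repair is finished.
Total delay along the path: 16 + 50 = 66 days.

66 days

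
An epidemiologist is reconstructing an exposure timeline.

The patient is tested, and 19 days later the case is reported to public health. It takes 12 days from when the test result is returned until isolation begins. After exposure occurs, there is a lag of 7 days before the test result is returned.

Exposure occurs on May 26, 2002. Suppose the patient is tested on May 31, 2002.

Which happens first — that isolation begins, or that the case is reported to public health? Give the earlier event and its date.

Exposure occurs: May 26, 2002.
The test result is returned: May 26, 2002 + 7 days = Jun 2, 2002.
Isolation begins: Jun 2, 2002 + 12 days = Jun 14, 2002.
The patient is tested: May 31, 2002.
The case is reported to public health: May 31, 2002 + 19 days = Jun 19, 2002.
Comparing: isolation begins on Jun 14, 2002 vs the case is reported to public health on Jun 19, 2002. Earlier: isolation begins.

Isolation begins — Jun 14, 2002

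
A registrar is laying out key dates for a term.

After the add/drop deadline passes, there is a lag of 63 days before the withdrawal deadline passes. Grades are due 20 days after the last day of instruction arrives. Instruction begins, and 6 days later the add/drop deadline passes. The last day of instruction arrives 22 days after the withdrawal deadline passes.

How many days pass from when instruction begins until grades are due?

111 days

Causal path: instruction begins → the add/drop deadline passes → the withdrawal deadline passes → the last day of instruction arrives → grades are due.
Total delay along the path: 6 + 63 + 22 + 20 = 111 days.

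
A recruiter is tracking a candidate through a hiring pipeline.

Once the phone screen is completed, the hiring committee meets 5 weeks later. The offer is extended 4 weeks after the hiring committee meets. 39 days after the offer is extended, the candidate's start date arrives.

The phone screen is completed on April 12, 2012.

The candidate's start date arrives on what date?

The phone screen is completed: Apr 12, 2012.
The hiring committee meets: Apr 12, 2012 + 5 weeks = May 17, 2012.
The offer is extended: May 17, 2012 + 4 weeks = Jun 14, 2012.
The candidate's start date arrives: Jun 14, 2012 + 39 days = Jul 23, 2012.

July 23, 2012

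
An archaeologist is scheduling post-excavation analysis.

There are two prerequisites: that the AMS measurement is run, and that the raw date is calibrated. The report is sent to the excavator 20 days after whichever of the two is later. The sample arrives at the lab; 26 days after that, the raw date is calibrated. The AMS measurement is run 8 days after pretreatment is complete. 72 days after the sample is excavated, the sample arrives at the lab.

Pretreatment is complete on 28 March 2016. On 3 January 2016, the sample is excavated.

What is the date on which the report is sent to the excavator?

Pretreatment is complete: Mar 28, 2016.
The AMS measurement is run: Mar 28, 2016 + 8 days = Apr 5, 2016.
The sample is excavated: Jan 3, 2016.
The sample arrives at the lab: Jan 3, 2016 + 72 days = Mar 15, 2016.
The raw date is calibrated: Mar 15, 2016 + 26 days = Apr 10, 2016.
Both prerequisites met — the AMS measurement is run (Apr 5, 2016), the raw date is calibrated (Apr 10, 2016); the later is Apr 10, 2016.
The report is sent to the excavator: Apr 10, 2016 + 20 days = Apr 30, 2016.

30 April 2016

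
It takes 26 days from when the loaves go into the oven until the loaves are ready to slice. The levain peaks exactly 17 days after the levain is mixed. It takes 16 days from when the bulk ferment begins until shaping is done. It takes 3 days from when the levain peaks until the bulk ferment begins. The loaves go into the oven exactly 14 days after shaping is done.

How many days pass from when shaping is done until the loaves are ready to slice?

40 days

Causal path: shaping is done → the loaves go into the oven → the loaves are ready to slice.
Total delay along the path: 14 + 26 = 40 days.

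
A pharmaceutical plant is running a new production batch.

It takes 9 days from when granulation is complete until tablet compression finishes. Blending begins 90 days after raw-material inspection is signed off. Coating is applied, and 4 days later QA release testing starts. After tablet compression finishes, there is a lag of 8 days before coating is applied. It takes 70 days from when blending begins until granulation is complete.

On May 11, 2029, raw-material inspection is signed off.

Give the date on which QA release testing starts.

Raw-material inspection is signed off: May 11, 2029.
Blending begins: May 11, 2029 + 90 days = Aug 9, 2029.
Granulation is complete: Aug 9, 2029 + 70 days = Oct 18, 2029.
Tablet compression finishes: Oct 18, 2029 + 9 days = Oct 27, 2029.
Coating is applied: Oct 27, 2029 + 8 days = Nov 4, 2029.
QA release testing starts: Nov 4, 2029 + 4 days = Nov 8, 2029.

November 8, 2029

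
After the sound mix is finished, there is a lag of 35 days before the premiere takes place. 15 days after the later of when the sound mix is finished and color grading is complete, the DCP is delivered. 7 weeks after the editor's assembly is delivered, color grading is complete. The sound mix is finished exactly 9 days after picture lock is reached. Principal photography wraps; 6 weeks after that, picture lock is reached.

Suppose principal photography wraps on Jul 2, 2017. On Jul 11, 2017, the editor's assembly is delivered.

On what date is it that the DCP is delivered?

Principal photography wraps: Jul 2, 2017.
Picture lock is reached: Jul 2, 2017 + 6 weeks = Aug 13, 2017.
The sound mix is finished: Aug 13, 2017 + 9 days = Aug 22, 2017.
The editor's assembly is delivered: Jul 11, 2017.
Color grading is complete: Jul 11, 2017 + 7 weeks = Aug 29, 2017.
Both prerequisites met — the sound mix is finished (Aug 22, 2017), color grading is complete (Aug 29, 2017); the later is Aug 29, 2017.
The DCP is delivered: Aug 29, 2017 + 15 days = Sep 13, 2017.

Sep 13, 2017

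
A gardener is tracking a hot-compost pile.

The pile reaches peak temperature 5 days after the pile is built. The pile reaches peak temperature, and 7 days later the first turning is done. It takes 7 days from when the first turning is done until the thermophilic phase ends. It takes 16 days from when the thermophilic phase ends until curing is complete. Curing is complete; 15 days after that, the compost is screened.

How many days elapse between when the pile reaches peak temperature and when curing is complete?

Causal path: the pile reaches peak temperature → the first turning is done → the thermophilic phase ends → curing is complete.
Total delay along the path: 7 + 7 + 16 = 30 days.

30 days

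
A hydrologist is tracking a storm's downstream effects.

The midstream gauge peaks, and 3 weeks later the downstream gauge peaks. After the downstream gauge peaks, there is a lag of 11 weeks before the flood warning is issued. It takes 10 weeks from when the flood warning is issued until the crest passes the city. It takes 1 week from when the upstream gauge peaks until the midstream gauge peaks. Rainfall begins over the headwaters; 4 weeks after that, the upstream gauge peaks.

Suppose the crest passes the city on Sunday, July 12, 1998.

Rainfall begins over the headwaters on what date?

Sunday, December 21, 1997

The crest passes the city: Jul 12, 1998.
The flood warning is issued: Jul 12, 1998 − 10 weeks = May 3, 1998.
The downstream gauge peaks: May 3, 1998 − 11 weeks = Feb 15, 1998.
The midstream gauge peaks: Feb 15, 1998 − 3 weeks = Jan 25, 1998.
The upstream gauge peaks: Jan 25, 1998 − 1 week = Jan 18, 1998.
Rainfall begins over the headwaters: Jan 18, 1998 − 4 weeks = Dec 21, 1997.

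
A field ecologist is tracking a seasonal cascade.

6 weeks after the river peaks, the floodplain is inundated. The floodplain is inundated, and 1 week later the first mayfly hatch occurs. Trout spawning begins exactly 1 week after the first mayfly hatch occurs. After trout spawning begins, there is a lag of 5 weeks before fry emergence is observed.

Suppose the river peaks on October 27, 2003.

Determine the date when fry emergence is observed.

January 26, 2004

The river peaks: Oct 27, 2003.
The floodplain is inundated: Oct 27, 2003 + 6 weeks = Dec 8, 2003.
The first mayfly hatch occurs: Dec 8, 2003 + 1 week = Dec 15, 2003.
Trout spawning begins: Dec 15, 2003 + 1 week = Dec 22, 2003.
Fry emergence is observed: Dec 22, 2003 + 5 weeks = Jan 26, 2004.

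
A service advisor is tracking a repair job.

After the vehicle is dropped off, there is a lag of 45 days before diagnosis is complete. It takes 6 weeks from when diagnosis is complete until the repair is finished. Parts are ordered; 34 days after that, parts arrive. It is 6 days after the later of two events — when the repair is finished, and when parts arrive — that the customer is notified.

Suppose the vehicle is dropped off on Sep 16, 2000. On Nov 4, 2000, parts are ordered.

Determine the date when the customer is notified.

The vehicle is dropped off: Sep 16, 2000.
Diagnosis is complete: Sep 16, 2000 + 45 days = Oct 31, 2000.
The repair is finished: Oct 31, 2000 + 6 weeks = Dec 12, 2000.
Parts are ordered: Nov 4, 2000.
Parts arrive: Nov 4, 2000 + 34 days = Dec 8, 2000.
Both prerequisites met — the repair is finished (Dec 12, 2000), parts arrive (Dec 8, 2000); the later is Dec 12, 2000.
The customer is notified: Dec 12, 2000 + 6 days = Dec 18, 2000.

Dec 18, 2000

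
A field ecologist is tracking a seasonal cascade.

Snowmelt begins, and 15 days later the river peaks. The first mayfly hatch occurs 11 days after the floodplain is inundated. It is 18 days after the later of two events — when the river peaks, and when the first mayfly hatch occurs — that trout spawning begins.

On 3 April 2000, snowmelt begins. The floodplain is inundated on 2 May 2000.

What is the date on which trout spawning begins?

Snowmelt begins: Apr 3, 2000.
The river peaks: Apr 3, 2000 + 15 days = Apr 18, 2000.
The floodplain is inundated: May 2, 2000.
The first mayfly hatch occurs: May 2, 2000 + 11 days = May 13, 2000.
Both prerequisites met — the river peaks (Apr 18, 2000), the first mayfly hatch occurs (May 13, 2000); the later is May 13, 2000.
Trout spawning begins: May 13, 2000 + 18 days = May 31, 2000.

31 May 2000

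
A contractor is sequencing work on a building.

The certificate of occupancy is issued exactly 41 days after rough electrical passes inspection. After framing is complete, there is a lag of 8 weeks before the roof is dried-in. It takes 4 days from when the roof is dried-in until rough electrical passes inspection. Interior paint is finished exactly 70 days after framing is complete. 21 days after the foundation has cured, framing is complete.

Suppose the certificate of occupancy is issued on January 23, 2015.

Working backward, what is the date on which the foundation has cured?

September 23, 2014

The certificate of occupancy is issued: Jan 23, 2015.
Rough electrical passes inspection: Jan 23, 2015 − 41 days = Dec 13, 2014.
The roof is dried-in: Dec 13, 2014 − 4 days = Dec 9, 2014.
Framing is complete: Dec 9, 2014 − 8 weeks = Oct 14, 2014.
The foundation has cured: Oct 14, 2014 − 21 days = Sep 23, 2014.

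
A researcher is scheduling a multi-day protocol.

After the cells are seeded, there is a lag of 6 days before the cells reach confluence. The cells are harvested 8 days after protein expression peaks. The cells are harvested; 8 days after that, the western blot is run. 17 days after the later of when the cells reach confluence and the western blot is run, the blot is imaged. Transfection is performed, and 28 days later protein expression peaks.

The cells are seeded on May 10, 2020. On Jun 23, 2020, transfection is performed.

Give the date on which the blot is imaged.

Aug 23, 2020

The cells are seeded: May 10, 2020.
The cells reach confluence: May 10, 2020 + 6 days = May 16, 2020.
Transfection is performed: Jun 23, 2020.
Protein expression peaks: Jun 23, 2020 + 28 days = Jul 21, 2020.
The cells are harvested: Jul 21, 2020 + 8 days = Jul 29, 2020.
The western blot is run: Jul 29, 2020 + 8 days = Aug 6, 2020.
Both prerequisites met — the cells reach confluence (May 16, 2020), the western blot is run (Aug 6, 2020); the later is Aug 6, 2020.
The blot is imaged: Aug 6, 2020 + 17 days = Aug 23, 2020.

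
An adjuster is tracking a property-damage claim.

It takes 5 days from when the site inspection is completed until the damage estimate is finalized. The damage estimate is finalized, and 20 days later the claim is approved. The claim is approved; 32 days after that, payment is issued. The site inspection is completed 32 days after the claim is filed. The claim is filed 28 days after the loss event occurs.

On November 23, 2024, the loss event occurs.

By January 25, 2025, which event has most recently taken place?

The loss event occurs: Nov 23, 2024.
The claim is filed: Nov 23, 2024 + 28 days = Dec 21, 2024.
The site inspection is completed: Dec 21, 2024 + 32 days = Jan 22, 2025.
The damage estimate is finalized: Jan 22, 2025 + 5 days = Jan 27, 2025.
The claim is approved: Jan 27, 2025 + 20 days = Feb 16, 2025.
Payment is issued: Feb 16, 2025 + 32 days = Mar 20, 2025.
Jan 25, 2025 falls between when the site inspection is completed (Jan 22, 2025) and when the damage estimate is finalized (Jan 27, 2025).

The site inspection is completed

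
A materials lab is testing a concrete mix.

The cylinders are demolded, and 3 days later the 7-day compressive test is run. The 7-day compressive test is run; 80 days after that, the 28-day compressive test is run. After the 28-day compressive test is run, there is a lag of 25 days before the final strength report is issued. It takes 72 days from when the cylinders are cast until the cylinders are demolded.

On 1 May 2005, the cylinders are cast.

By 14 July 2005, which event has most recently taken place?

The cylinders are demolded

The cylinders are cast: May 1, 2005.
The cylinders are demolded: May 1, 2005 + 72 days = Jul 12, 2005.
The 7-day compressive test is run: Jul 12, 2005 + 3 days = Jul 15, 2005.
The 28-day compressive test is run: Jul 15, 2005 + 80 days = Oct 3, 2005.
The final strength report is issued: Oct 3, 2005 + 25 days = Oct 28, 2005.
Jul 14, 2005 falls between when the cylinders are demolded (Jul 12, 2005) and when the 7-day compressive test is run (Jul 15, 2005).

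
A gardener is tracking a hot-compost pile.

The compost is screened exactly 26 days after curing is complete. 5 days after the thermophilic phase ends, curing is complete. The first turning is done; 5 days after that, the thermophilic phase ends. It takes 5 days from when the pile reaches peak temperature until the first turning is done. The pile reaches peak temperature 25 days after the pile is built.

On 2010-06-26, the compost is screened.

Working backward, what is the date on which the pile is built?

2010-04-21

The compost is screened: Jun 26, 2010.
Curing is complete: Jun 26, 2010 − 26 days = May 31, 2010.
The thermophilic phase ends: May 31, 2010 − 5 days = May 26, 2010.
The first turning is done: May 26, 2010 − 5 days = May 21, 2010.
The pile reaches peak temperature: May 21, 2010 − 5 days = May 16, 2010.
The pile is built: May 16, 2010 − 25 days = Apr 21, 2010.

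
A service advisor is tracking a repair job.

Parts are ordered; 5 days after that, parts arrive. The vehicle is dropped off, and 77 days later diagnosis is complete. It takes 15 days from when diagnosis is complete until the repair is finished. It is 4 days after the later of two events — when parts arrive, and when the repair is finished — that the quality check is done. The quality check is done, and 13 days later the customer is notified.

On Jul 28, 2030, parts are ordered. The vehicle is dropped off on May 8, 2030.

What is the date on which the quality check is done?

Aug 12, 2030

Parts are ordered: Jul 28, 2030.
Parts arrive: Jul 28, 2030 + 5 days = Aug 2, 2030.
The vehicle is dropped off: May 8, 2030.
Diagnosis is complete: May 8, 2030 + 77 days = Jul 24, 2030.
The repair is finished: Jul 24, 2030 + 15 days = Aug 8, 2030.
Both prerequisites met — parts arrive (Aug 2, 2030), the repair is finished (Aug 8, 2030); the later is Aug 8, 2030.
The quality check is done: Aug 8, 2030 + 4 days = Aug 12, 2030.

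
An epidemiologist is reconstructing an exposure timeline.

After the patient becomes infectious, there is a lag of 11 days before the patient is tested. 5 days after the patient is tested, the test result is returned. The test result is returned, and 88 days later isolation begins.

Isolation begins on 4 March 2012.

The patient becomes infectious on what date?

Isolation begins: Mar 4, 2012.
The test result is returned: Mar 4, 2012 − 88 days = Dec 7, 2011.
The patient is tested: Dec 7, 2011 − 5 days = Dec 2, 2011.
The patient becomes infectious: Dec 2, 2011 − 11 days = Nov 21, 2011.

21 November 2011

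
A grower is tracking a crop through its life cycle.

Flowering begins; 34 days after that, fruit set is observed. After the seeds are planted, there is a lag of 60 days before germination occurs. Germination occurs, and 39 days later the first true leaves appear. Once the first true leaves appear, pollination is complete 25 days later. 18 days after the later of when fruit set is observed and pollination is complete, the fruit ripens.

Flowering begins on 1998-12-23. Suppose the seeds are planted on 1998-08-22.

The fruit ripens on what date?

Flowering begins: Dec 23, 1998.
Fruit set is observed: Dec 23, 1998 + 34 days = Jan 26, 1999.
The seeds are planted: Aug 22, 1998.
Germination occurs: Aug 22, 1998 + 60 days = Oct 21, 1998.
The first true leaves appear: Oct 21, 1998 + 39 days = Nov 29, 1998.
Pollination is complete: Nov 29, 1998 + 25 days = Dec 24, 1998.
Both prerequisites met — fruit set is observed (Jan 26, 1999), pollination is complete (Dec 24, 1998); the later is Jan 26, 1999.
The fruit ripens: Jan 26, 1999 + 18 days = Feb 13, 1999.

1999-02-13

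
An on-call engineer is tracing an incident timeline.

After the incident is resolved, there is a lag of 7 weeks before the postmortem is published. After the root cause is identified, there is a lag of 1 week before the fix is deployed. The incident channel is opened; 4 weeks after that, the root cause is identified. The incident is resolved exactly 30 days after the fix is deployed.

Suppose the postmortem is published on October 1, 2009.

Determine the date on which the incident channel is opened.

The postmortem is published: Oct 1, 2009.
The incident is resolved: Oct 1, 2009 − 7 weeks = Aug 13, 2009.
The fix is deployed: Aug 13, 2009 − 30 days = Jul 14, 2009.
The root cause is identified: Jul 14, 2009 − 1 week = Jul 7, 2009.
The incident channel is opened: Jul 7, 2009 − 4 weeks = Jun 9, 2009.

June 9, 2009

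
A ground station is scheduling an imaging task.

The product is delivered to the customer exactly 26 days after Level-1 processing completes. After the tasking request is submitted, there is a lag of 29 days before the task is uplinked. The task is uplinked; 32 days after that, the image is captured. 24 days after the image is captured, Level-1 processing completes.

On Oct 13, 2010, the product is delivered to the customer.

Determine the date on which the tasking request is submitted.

The product is delivered to the customer: Oct 13, 2010.
Level-1 processing completes: Oct 13, 2010 − 26 days = Sep 17, 2010.
The image is captured: Sep 17, 2010 − 24 days = Aug 24, 2010.
The task is uplinked: Aug 24, 2010 − 32 days = Jul 23, 2010.
The tasking request is submitted: Jul 23, 2010 − 29 days = Jun 24, 2010.

Jun 24, 2010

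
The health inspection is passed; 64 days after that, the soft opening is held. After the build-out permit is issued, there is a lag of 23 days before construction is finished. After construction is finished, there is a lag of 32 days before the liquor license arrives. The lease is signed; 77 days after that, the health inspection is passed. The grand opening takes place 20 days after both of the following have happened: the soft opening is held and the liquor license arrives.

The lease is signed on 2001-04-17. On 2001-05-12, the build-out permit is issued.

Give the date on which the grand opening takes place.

2001-09-25

The lease is signed: Apr 17, 2001.
The health inspection is passed: Apr 17, 2001 + 77 days = Jul 3, 2001.
The soft opening is held: Jul 3, 2001 + 64 days = Sep 5, 2001.
The build-out permit is issued: May 12, 2001.
Construction is finished: May 12, 2001 + 23 days = Jun 4, 2001.
The liquor license arrives: Jun 4, 2001 + 32 days = Jul 6, 2001.
Both prerequisites met — the soft opening is held (Sep 5, 2001), the liquor license arrives (Jul 6, 2001); the later is Sep 5, 2001.
The grand opening takes place: Sep 5, 2001 + 20 days = Sep 25, 2001.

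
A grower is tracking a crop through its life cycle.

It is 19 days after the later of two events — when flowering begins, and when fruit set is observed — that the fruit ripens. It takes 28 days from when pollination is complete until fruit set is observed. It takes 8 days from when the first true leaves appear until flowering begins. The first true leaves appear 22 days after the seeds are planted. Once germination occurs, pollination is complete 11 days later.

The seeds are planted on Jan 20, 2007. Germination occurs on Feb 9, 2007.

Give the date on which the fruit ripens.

Apr 8, 2007

The seeds are planted: Jan 20, 2007.
The first true leaves appear: Jan 20, 2007 + 22 days = Feb 11, 2007.
Flowering begins: Feb 11, 2007 + 8 days = Feb 19, 2007.
Germination occurs: Feb 9, 2007.
Pollination is complete: Feb 9, 2007 + 11 days = Feb 20, 2007.
Fruit set is observed: Feb 20, 2007 + 28 days = Mar 20, 2007.
Both prerequisites met — flowering begins (Feb 19, 2007), fruit set is observed (Mar 20, 2007); the later is Mar 20, 2007.
The fruit ripens: Mar 20, 2007 + 19 days = Apr 8, 2007.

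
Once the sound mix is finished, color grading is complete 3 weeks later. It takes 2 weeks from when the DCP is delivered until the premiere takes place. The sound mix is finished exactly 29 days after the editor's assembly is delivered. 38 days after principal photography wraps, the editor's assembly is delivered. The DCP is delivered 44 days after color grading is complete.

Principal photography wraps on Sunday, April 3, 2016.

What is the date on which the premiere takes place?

Saturday, August 27, 2016

Principal photography wraps: Apr 3, 2016.
The editor's assembly is delivered: Apr 3, 2016 + 38 days = May 11, 2016.
The sound mix is finished: May 11, 2016 + 29 days = Jun 9, 2016.
Color grading is complete: Jun 9, 2016 + 3 weeks = Jun 30, 2016.
The DCP is delivered: Jun 30, 2016 + 44 days = Aug 13, 2016.
The premiere takes place: Aug 13, 2016 + 2 weeks = Aug 27, 2016.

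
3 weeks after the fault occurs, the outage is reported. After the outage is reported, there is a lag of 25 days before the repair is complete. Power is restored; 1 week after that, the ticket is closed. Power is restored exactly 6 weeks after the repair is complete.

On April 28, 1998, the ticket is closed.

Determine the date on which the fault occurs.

The ticket is closed: Apr 28, 1998.
Power is restored: Apr 28, 1998 − 1 week = Apr 21, 1998.
The repair is complete: Apr 21, 1998 − 6 weeks = Mar 10, 1998.
The outage is reported: Mar 10, 1998 − 25 days = Feb 13, 1998.
The fault occurs: Feb 13, 1998 − 3 weeks = Jan 23, 1998.

January 23, 1998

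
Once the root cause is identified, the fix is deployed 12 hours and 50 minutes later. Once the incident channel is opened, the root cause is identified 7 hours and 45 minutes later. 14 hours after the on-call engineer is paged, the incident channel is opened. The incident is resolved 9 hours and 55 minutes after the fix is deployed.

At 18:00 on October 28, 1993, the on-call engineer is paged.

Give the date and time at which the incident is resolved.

The on-call engineer is paged: 18:00 Oct 28, 1993.
The incident channel is opened: 18:00 Oct 28, 1993 + 14h = 08:00 Oct 29, 1993.
The root cause is identified: 08:00 Oct 29, 1993 + 7h45m = 15:45 Oct 29, 1993.
The fix is deployed: 15:45 Oct 29, 1993 + 12h50m = 04:35 Oct 30, 1993.
The incident is resolved: 04:35 Oct 30, 1993 + 9h55m = 14:30 Oct 30, 1993.

14:30 on October 30, 1993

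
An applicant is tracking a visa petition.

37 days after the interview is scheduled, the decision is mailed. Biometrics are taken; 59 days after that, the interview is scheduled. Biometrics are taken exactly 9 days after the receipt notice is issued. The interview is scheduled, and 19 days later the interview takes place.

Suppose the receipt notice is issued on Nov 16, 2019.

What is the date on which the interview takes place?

The receipt notice is issued: Nov 16, 2019.
Biometrics are taken: Nov 16, 2019 + 9 days = Nov 25, 2019.
The interview is scheduled: Nov 25, 2019 + 59 days = Jan 23, 2020.
The interview takes place: Jan 23, 2020 + 19 days = Feb 11, 2020.

Feb 11, 2020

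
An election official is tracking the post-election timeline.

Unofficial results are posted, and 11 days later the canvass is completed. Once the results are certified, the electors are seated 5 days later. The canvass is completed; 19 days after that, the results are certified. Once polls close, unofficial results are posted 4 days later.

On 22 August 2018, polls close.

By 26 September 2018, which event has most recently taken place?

The results are certified

Polls close: Aug 22, 2018.
Unofficial results are posted: Aug 22, 2018 + 4 days = Aug 26, 2018.
The canvass is completed: Aug 26, 2018 + 11 days = Sep 6, 2018.
The results are certified: Sep 6, 2018 + 19 days = Sep 25, 2018.
The electors are seated: Sep 25, 2018 + 5 days = Sep 30, 2018.
Sep 26, 2018 falls between when the results are certified (Sep 25, 2018) and when the electors are seated (Sep 30, 2018).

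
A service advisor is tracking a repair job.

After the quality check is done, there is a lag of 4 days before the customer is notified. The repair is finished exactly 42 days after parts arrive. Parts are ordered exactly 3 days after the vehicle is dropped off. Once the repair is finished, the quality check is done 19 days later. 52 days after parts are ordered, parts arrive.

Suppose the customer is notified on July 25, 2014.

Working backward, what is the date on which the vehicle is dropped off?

March 27, 2014

The customer is notified: Jul 25, 2014.
The quality check is done: Jul 25, 2014 − 4 days = Jul 21, 2014.
The repair is finished: Jul 21, 2014 − 19 days = Jul 2, 2014.
Parts arrive: Jul 2, 2014 − 42 days = May 21, 2014.
Parts are ordered: May 21, 2014 − 52 days = Mar 30, 2014.
The vehicle is dropped off: Mar 30, 2014 − 3 days = Mar 27, 2014.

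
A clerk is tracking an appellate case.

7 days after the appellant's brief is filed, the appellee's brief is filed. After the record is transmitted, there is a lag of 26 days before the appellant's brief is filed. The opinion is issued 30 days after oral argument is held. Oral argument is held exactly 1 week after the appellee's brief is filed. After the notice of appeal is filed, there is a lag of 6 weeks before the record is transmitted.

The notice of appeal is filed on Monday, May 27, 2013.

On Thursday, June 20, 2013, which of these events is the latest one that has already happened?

The notice of appeal is filed: May 27, 2013.
The record is transmitted: May 27, 2013 + 6 weeks = Jul 8, 2013.
The appellant's brief is filed: Jul 8, 2013 + 26 days = Aug 3, 2013.
The appellee's brief is filed: Aug 3, 2013 + 7 days = Aug 10, 2013.
Oral argument is held: Aug 10, 2013 + 1 week = Aug 17, 2013.
The opinion is issued: Aug 17, 2013 + 30 days = Sep 16, 2013.
Jun 20, 2013 falls between when the notice of appeal is filed (May 27, 2013) and when the record is transmitted (Jul 8, 2013).

The notice of appeal is filed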